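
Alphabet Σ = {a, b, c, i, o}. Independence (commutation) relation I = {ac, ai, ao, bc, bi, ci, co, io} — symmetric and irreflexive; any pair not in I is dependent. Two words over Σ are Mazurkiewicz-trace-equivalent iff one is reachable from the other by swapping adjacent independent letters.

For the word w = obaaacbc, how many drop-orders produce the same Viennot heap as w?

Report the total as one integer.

#0=o has no predecessor
#1=b depends on [0:o]
#2=a depends on [1:b]
#3=a depends on [2:a]
#4=a depends on [3:a]
#5=c has no predecessor
#6=b depends on [4:a]
#7=c depends on [5:c]
sources: [0:o, 5:c]
N(rest) = Σ N(rest − s) over sources s of rest; N(one piece) = 1:
  size 1 → [6]=1  [7]=1
  size 2 → [4,6]=1  [5,7]=1  [6,7]=2
  size 3 → [3,4,6]=1  [4,6,7]=3  [5,6,7]=3
  size 4 → [2,3,4,6]=1  [3,4,6,7]=4  [4,5,6,7]=6
  size 5 → [1,2,3,4,6]=1  [2,3,4,6,7]=5  [3,4,5,6,7]=10
  size 6 → [0,1,2,3,4,6]=1  [1,2,3,4,6,7]=6  [2,3,4,5,6,7]=15
  first=0(o) contributes 21
  first=5(c) contributes 7
|[w]| = 28

28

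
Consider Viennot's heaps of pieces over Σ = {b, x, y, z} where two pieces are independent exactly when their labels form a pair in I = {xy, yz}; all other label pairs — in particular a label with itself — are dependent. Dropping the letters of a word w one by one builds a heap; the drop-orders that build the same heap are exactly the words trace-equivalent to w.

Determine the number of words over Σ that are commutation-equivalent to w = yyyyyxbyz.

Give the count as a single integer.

12

#0=y has no predecessor
#1=y depends on [0:y]
#2=y depends on [1:y]
#3=y depends on [2:y]
#4=y depends on [3:y]
#5=x has no predecessor
#6=b depends on [4:y, 5:x]
#7=y depends on [6:b]
#8=z depends on [6:b]
sources: [0:y, 5:x]
N(rest) = Σ N(rest − s) over sources s of rest; N(one piece) = 1:
  size 1 → [7]=1  [8]=1
  size 2 → [7,8]=2
  size 3 → [6,7,8]=2
  size 4 → [4,6,7,8]=2  [5,6,7,8]=2
  size 5 → [3,4,6,7,8]=2  [4,5,6,7,8]=4
  size 6 → [2,3,4,6,7,8]=2  [3,4,5,6,7,8]=6
  size 7 → [1,2,3,4,6,7,8]=2  [2,3,4,5,6,7,8]=8
  first=0(y) contributes 10
  first=5(x) contributes 2
|[w]| = 12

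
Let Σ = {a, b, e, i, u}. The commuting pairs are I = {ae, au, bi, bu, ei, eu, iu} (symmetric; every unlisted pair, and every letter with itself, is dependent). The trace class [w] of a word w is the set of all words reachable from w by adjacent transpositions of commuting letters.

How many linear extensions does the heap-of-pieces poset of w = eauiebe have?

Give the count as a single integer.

84

drop 0:e onto floor
drop 1:a onto floor
drop 2:u onto floor
drop 3:i onto {1:a}
drop 4:e onto {0:e}
drop 5:b onto {1:a, 4:e}
drop 6:e onto {5:b}
ground layer = {0:e, 1:a, 2:u}
drop-orders for the pieces not yet dropped (sum over which currently-grounded one goes next):
  1 to go: {2} 1  {3} 1  {6} 1
  2 to go: {2,3} 2  {2,6} 2  {3,6} 2  {5,6} 1
  3 to go: {2,3,6} 6  {2,5,6} 3  {3,5,6} 3  {4,5,6} 1
  4 to go: {0,4,5,6} 1  {1,3,5,6} 3  {2,3,5,6} 12  {2,4,5,6} 4  {3,4,5,6} 4
  5 to go: {0,2,4,5,6} 5  {0,3,4,5,6} 5  {1,2,3,5,6} 15  {1,3,4,5,6} 7  {2,3,4,5,6} 20
  if 0:e drops first: 42 orders
  if 1:a drops first: 30 orders
  if 2:u drops first: 12 orders
heap linearizations: 84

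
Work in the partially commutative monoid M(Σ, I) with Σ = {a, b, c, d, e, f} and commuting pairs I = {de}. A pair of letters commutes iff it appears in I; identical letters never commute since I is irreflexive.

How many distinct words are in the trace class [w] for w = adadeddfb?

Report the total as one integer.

4

#0=a has no predecessor
#1=d depends on [0:a]
#2=a depends on [1:d]
#3=d depends on [2:a]
#4=e depends on [2:a]
#5=d depends on [3:d]
#6=d depends on [5:d]
#7=f depends on [4:e, 6:d]
#8=b depends on [7:f]
sources: [0:a]
N(rest) = Σ N(rest − s) over sources s of rest; N(one piece) = 1:
  size 1 → [8]=1
  size 2 → [7,8]=1
  size 3 → [4,7,8]=1  [6,7,8]=1
  size 4 → [4,6,7,8]=2  [5,6,7,8]=1
  size 5 → [3,5,6,7,8]=1  [4,5,6,7,8]=3
  size 6 → [3,4,5,6,7,8]=4
  size 7 → [2,3,4,5,6,7,8]=4
  first=0(a) contributes 4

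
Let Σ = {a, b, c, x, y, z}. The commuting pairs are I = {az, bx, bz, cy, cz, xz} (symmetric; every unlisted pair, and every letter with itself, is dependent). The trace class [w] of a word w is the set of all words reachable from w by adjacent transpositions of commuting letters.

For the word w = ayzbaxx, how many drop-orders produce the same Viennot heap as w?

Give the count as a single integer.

5

piece 0:a — minimal
piece 1:y rests on {0:a}
piece 2:z rests on {1:y}
piece 3:b rests on {1:y}
piece 4:a rests on {3:b}
piece 5:x rests on {4:a}
piece 6:x rests on {5:x}
minimal pieces: {0:a}
ways to finish when only these pieces remain (= sum over removing one remaining piece with nothing left below it):
  1 left: {2}→1  {6}→1
  2 left: {2,6}→2  {5,6}→1
  3 left: {2,5,6}→3  {4,5,6}→1
  4 left: {2,4,5,6}→4  {3,4,5,6}→1
  5 left: {2,3,4,5,6}→5
  placing 0:a first → 5 extensions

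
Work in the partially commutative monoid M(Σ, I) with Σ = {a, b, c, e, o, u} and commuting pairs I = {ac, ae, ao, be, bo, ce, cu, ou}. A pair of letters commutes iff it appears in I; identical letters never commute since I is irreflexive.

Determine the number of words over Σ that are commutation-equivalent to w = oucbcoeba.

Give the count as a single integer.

drop 0:o onto floor
drop 1:u onto floor
drop 2:c onto {0:o}
drop 3:b onto {1:u, 2:c}
drop 4:c onto {3:b}
drop 5:o onto {4:c}
drop 6:e onto {5:o}
drop 7:b onto {4:c}
drop 8:a onto {7:b}
ground layer = {0:o, 1:u}
drop-orders for the pieces not yet dropped (sum over which currently-grounded one goes next):
  1 to go: {6} 1  {8} 1
  2 to go: {5,6} 1  {6,8} 2  {7,8} 1
  3 to go: {5,6,8} 3  {6,7,8} 3
  4 to go: {5,6,7,8} 6
  5 to go: {4,5,6,7,8} 6
  6 to go: {3,4,5,6,7,8} 6
  7 to go: {1,3,4,5,6,7,8} 6  {2,3,4,5,6,7,8} 6
  if 0:o drops first: 12 orders
  if 1:u drops first: 6 orders
heap linearizations: 18

18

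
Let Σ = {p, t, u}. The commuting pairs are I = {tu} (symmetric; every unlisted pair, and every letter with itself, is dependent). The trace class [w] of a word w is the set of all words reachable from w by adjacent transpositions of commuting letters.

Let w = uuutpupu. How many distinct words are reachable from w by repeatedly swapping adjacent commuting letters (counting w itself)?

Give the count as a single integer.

4

0(u) covers ∅
1(u) covers 0:u
2(u) covers 1:u
3(t) covers ∅
4(p) covers 2:u, 3:t
5(u) covers 4:p
6(p) covers 5:u
7(u) covers 6:p
floor of heap: 0:u, 3:t
completions by unplaced set U, small U first (add the entries for U minus each lowest piece of U):
  |U|=1: {7}:1
  |U|=2: {6,7}:1
  |U|=3: {5,6,7}:1
  |U|=4: {4,5,6,7}:1
  |U|=5: {2,4,5,6,7}:1  {3,4,5,6,7}:1
  |U|=6: {1,2,4,5,6,7}:1  {2,3,4,5,6,7}:2
  start at 0(u): 3
  start at 3(t): 1
sum over floor = 4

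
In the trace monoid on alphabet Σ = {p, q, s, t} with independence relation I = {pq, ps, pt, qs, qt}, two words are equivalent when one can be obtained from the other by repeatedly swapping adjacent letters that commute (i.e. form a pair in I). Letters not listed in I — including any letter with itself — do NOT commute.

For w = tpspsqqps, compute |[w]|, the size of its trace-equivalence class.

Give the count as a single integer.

1260

piece 0:t — minimal
piece 1:p — minimal
piece 2:s rests on {0:t}
piece 3:p rests on {1:p}
piece 4:s rests on {2:s}
piece 5:q — minimal
piece 6:q rests on {5:q}
piece 7:p rests on {3:p}
piece 8:s rests on {4:s}
minimal pieces: {0:t, 1:p, 5:q}
ways to finish when only these pieces remain (= sum over removing one remaining piece with nothing left below it):
  1 left: {6}→1  {7}→1  {8}→1
  2 left: {3,7}→1  {4,8}→1  {5,6}→1  {6,7}→2  {6,8}→2  {7,8}→2
  3 left: {1,3,7}→1  {2,4,8}→1  {3,6,7}→3  {3,7,8}→3  {4,6,8}→3  {4,7,8}→3  {5,6,7}→3  {5,6,8}→3  {6,7,8}→6
  4 left: {0,2,4,8}→1  {1,3,6,7}→4  {1,3,7,8}→4  {2,4,6,8}→4  {2,4,7,8}→4  {3,4,7,8}→6  {3,5,6,7}→6  {3,6,7,8}→12  {4,5,6,8}→6  {4,6,7,8}→12  {5,6,7,8}→12
  5 left: {0,2,4,6,8}→5  {0,2,4,7,8}→5  {1,3,4,7,8}→10  {1,3,5,6,7}→10  {1,3,6,7,8}→20  {2,3,4,7,8}→10  {2,4,5,6,8}→10  {2,4,6,7,8}→20  {3,4,6,7,8}→30  {3,5,6,7,8}→30  {4,5,6,7,8}→30
  6 left: {0,2,3,4,7,8}→15  {0,2,4,5,6,8}→15  {0,2,4,6,7,8}→30  {1,2,3,4,7,8}→20  {1,3,4,6,7,8}→60  {1,3,5,6,7,8}→60  {2,3,4,6,7,8}→60  {2,4,5,6,7,8}→60  {3,4,5,6,7,8}→90
  7 left: {0,1,2,3,4,7,8}→35  {0,2,3,4,6,7,8}→105  {0,2,4,5,6,7,8}→105  {1,2,3,4,6,7,8}→140  {1,3,4,5,6,7,8}→210  {2,3,4,5,6,7,8}→210
  placing 0:t first → 560 extensions
  placing 1:p first → 420 extensions
  placing 5:q first → 280 extensions
total linear extensions = 1260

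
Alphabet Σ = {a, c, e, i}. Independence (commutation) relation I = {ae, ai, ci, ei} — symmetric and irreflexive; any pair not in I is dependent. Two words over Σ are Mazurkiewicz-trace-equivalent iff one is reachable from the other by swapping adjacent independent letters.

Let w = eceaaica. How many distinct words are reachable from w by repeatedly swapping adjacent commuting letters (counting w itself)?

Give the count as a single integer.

24

piece 0:e — minimal
piece 1:c rests on {0:e}
piece 2:e rests on {1:c}
piece 3:a rests on {1:c}
piece 4:a rests on {3:a}
piece 5:i — minimal
piece 6:c rests on {2:e, 4:a}
piece 7:a rests on {6:c}
minimal pieces: {0:e, 5:i}
ways to finish when only these pieces remain (= sum over removing one remaining piece with nothing left below it):
  1 left: {5}→1  {7}→1
  2 left: {5,7}→2  {6,7}→1
  3 left: {2,6,7}→1  {4,6,7}→1  {5,6,7}→3
  4 left: {2,4,6,7}→2  {2,5,6,7}→4  {3,4,6,7}→1  {4,5,6,7}→4
  5 left: {2,3,4,6,7}→3  {2,4,5,6,7}→10  {3,4,5,6,7}→5
  6 left: {1,2,3,4,6,7}→3  {2,3,4,5,6,7}→18
  placing 0:e first → 21 extensions
  placing 5:i first → 3 extensions
total linear extensions = 24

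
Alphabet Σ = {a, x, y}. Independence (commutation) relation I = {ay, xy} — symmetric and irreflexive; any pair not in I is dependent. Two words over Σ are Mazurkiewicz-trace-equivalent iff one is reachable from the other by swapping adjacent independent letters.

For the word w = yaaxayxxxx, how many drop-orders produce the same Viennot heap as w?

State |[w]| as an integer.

drop 0:y onto floor
drop 1:a onto floor
drop 2:a onto {1:a}
drop 3:x onto {2:a}
drop 4:a onto {3:x}
drop 5:y onto {0:y}
drop 6:x onto {4:a}
drop 7:x onto {6:x}
drop 8:x onto {7:x}
drop 9:x onto {8:x}
ground layer = {0:y, 1:a}
drop-orders for the pieces not yet dropped (sum over which currently-grounded one goes next):
  1 to go: {5} 1  {9} 1
  2 to go: {0,5} 1  {5,9} 2  {8,9} 1
  3 to go: {0,5,9} 3  {5,8,9} 3  {7,8,9} 1
  4 to go: {0,5,8,9} 6  {5,7,8,9} 4  {6,7,8,9} 1
  5 to go: {0,5,7,8,9} 10  {4,6,7,8,9} 1  {5,6,7,8,9} 5
  6 to go: {0,5,6,7,8,9} 15  {3,4,6,7,8,9} 1  {4,5,6,7,8,9} 6
  7 to go: {0,4,5,6,7,8,9} 21  {2,3,4,6,7,8,9} 1  {3,4,5,6,7,8,9} 7
  8 to go: {0,3,4,5,6,7,8,9} 28  {1,2,3,4,6,7,8,9} 1  {2,3,4,5,6,7,8,9} 8
  if 0:y drops first: 9 orders
  if 1:a drops first: 36 orders
heap linearizations: 45

45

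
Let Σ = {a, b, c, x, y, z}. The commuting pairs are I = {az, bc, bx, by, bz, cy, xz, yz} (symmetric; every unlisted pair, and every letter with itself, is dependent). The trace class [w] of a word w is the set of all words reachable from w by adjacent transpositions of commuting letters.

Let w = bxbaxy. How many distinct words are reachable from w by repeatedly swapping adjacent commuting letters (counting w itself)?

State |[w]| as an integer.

3

0(b) covers ∅
1(x) covers ∅
2(b) covers 0:b
3(a) covers 1:x, 2:b
4(x) covers 3:a
5(y) covers 4:x
floor of heap: 0:b, 1:x
completions by unplaced set U, small U first (add the entries for U minus each lowest piece of U):
  |U|=1: {5}:1
  |U|=2: {4,5}:1
  |U|=3: {3,4,5}:1
  |U|=4: {1,3,4,5}:1  {2,3,4,5}:1
  start at 0(b): 2
  start at 1(x): 1
sum over floor = 3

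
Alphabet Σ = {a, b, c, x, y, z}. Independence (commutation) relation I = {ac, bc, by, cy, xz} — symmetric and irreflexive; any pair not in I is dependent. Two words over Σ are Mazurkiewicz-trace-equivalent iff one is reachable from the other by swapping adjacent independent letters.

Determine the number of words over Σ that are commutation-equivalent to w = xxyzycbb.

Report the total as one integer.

12

drop 0:x onto floor
drop 1:x onto {0:x}
drop 2:y onto {1:x}
drop 3:z onto {2:y}
drop 4:y onto {3:z}
drop 5:c onto {3:z}
drop 6:b onto {3:z}
drop 7:b onto {6:b}
ground layer = {0:x}
drop-orders for the pieces not yet dropped (sum over which currently-grounded one goes next):
  1 to go: {4} 1  {5} 1  {7} 1
  2 to go: {4,5} 2  {4,7} 2  {5,7} 2  {6,7} 1
  3 to go: {4,5,7} 6  {4,6,7} 3  {5,6,7} 3
  4 to go: {4,5,6,7} 12
  5 to go: {3,4,5,6,7} 12
  6 to go: {2,3,4,5,6,7} 12
  if 0:x drops first: 12 orders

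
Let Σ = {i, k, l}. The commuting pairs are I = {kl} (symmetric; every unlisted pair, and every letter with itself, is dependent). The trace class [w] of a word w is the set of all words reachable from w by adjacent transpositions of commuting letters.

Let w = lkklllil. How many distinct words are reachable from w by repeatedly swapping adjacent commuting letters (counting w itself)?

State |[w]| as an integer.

15

piece 0:l — minimal
piece 1:k — minimal
piece 2:k rests on {1:k}
piece 3:l rests on {0:l}
piece 4:l rests on {3:l}
piece 5:l rests on {4:l}
piece 6:i rests on {2:k, 5:l}
piece 7:l rests on {6:i}
minimal pieces: {0:l, 1:k}
ways to finish when only these pieces remain (= sum over removing one remaining piece with nothing left below it):
  1 left: {7}→1
  2 left: {6,7}→1
  3 left: {2,6,7}→1  {5,6,7}→1
  4 left: {1,2,6,7}→1  {2,5,6,7}→2  {4,5,6,7}→1
  5 left: {1,2,5,6,7}→3  {2,4,5,6,7}→3  {3,4,5,6,7}→1
  6 left: {0,3,4,5,6,7}→1  {1,2,4,5,6,7}→6  {2,3,4,5,6,7}→4
  placing 0:l first → 10 extensions
  placing 1:k first → 5 extensions
total linear extensions = 15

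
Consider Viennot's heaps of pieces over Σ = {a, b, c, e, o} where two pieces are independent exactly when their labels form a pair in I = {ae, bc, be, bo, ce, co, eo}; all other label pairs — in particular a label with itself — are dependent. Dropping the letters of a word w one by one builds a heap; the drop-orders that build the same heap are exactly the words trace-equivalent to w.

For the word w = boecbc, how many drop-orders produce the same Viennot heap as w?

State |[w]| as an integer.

#0=b has no predecessor
#1=o has no predecessor
#2=e has no predecessor
#3=c has no predecessor
#4=b depends on [0:b]
#5=c depends on [3:c]
sources: [0:b, 1:o, 2:e, 3:c]
N(rest) = Σ N(rest − s) over sources s of rest; N(one piece) = 1:
  size 1 → [1]=1  [2]=1  [4]=1  [5]=1
  size 2 → [0,4]=1  [1,2]=2  [1,4]=2  [1,5]=2  [2,4]=2  [2,5]=2  [3,5]=1  [4,5]=2
  size 3 → [0,1,4]=3  [0,2,4]=3  [0,4,5]=3  [1,2,4]=6  [1,2,5]=6  [1,3,5]=3  [1,4,5]=6  [2,3,5]=3  [2,4,5]=6  [3,4,5]=3
  size 4 → [0,1,2,4]=12  [0,1,4,5]=12  [0,2,4,5]=12  [0,3,4,5]=6  [1,2,3,5]=12  [1,2,4,5]=24  [1,3,4,5]=12  [2,3,4,5]=12
  first=0(b) contributes 60
  first=1(o) contributes 30
  first=2(e) contributes 30
  first=3(c) contributes 60
|[w]| = 180

180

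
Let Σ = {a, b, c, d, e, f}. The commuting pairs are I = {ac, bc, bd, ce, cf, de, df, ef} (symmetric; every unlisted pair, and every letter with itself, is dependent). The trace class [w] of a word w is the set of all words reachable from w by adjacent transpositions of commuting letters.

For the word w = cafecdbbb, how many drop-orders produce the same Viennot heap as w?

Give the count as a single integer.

166

drop 0:c onto floor
drop 1:a onto floor
drop 2:f onto {1:a}
drop 3:e onto {1:a}
drop 4:c onto {0:c}
drop 5:d onto {1:a, 4:c}
drop 6:b onto {2:f, 3:e}
drop 7:b onto {6:b}
drop 8:b onto {7:b}
ground layer = {0:c, 1:a}
drop-orders for the pieces not yet dropped (sum over which currently-grounded one goes next):
  1 to go: {5} 1  {8} 1
  2 to go: {4,5} 1  {5,8} 2  {7,8} 1
  3 to go: {0,4,5} 1  {4,5,8} 3  {5,7,8} 3  {6,7,8} 1
  4 to go: {0,4,5,8} 4  {2,6,7,8} 1  {3,6,7,8} 1  {4,5,7,8} 6  {5,6,7,8} 4
  5 to go: {0,4,5,7,8} 10  {2,3,6,7,8} 2  {2,5,6,7,8} 5  {3,5,6,7,8} 5  {4,5,6,7,8} 10
  6 to go: {0,4,5,6,7,8} 20  {2,3,5,6,7,8} 12  {2,4,5,6,7,8} 15  {3,4,5,6,7,8} 15
  7 to go: {0,2,4,5,6,7,8} 35  {0,3,4,5,6,7,8} 35  {1,2,3,5,6,7,8} 12  {2,3,4,5,6,7,8} 42
  if 0:c drops first: 54 orders
  if 1:a drops first: 112 orders
heap linearizations: 166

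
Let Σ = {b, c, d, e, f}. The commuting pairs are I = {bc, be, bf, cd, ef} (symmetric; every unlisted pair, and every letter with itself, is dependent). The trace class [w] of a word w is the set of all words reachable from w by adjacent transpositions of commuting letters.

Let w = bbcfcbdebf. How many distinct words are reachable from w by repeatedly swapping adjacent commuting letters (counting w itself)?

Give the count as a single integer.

200

piece 0:b — minimal
piece 1:b rests on {0:b}
piece 2:c — minimal
piece 3:f rests on {2:c}
piece 4:c rests on {3:f}
piece 5:b rests on {1:b}
piece 6:d rests on {3:f, 5:b}
piece 7:e rests on {4:c, 6:d}
piece 8:b rests on {6:d}
piece 9:f rests on {4:c, 6:d}
minimal pieces: {0:b, 2:c}
ways to finish when only these pieces remain (= sum over removing one remaining piece with nothing left below it):
  1 left: {7}→1  {8}→1  {9}→1
  2 left: {7,8}→2  {7,9}→2  {8,9}→2
  3 left: {4,7,9}→2  {7,8,9}→6
  4 left: {4,7,8,9}→8  {6,7,8,9}→6
  5 left: {4,6,7,8,9}→14  {5,6,7,8,9}→6
  6 left: {1,5,6,7,8,9}→6  {3,4,6,7,8,9}→14  {4,5,6,7,8,9}→20
  7 left: {0,1,5,6,7,8,9}→6  {1,4,5,6,7,8,9}→26  {2,3,4,6,7,8,9}→14  {3,4,5,6,7,8,9}→34
  8 left: {0,1,4,5,6,7,8,9}→32  {1,3,4,5,6,7,8,9}→60  {2,3,4,5,6,7,8,9}→48
  placing 0:b first → 108 extensions
  placing 2:c first → 92 extensions
total linear extensions = 200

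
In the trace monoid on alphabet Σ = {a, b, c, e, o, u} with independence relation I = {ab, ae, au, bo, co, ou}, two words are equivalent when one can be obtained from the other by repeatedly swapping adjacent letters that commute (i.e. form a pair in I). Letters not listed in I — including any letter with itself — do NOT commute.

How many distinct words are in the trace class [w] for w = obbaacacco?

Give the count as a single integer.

30

drop 0:o onto floor
drop 1:b onto floor
drop 2:b onto {1:b}
drop 3:a onto {0:o}
drop 4:a onto {3:a}
drop 5:c onto {2:b, 4:a}
drop 6:a onto {5:c}
drop 7:c onto {6:a}
drop 8:c onto {7:c}
drop 9:o onto {6:a}
ground layer = {0:o, 1:b}
drop-orders for the pieces not yet dropped (sum over which currently-grounded one goes next):
  1 to go: {8} 1  {9} 1
  2 to go: {7,8} 1  {8,9} 2
  3 to go: {7,8,9} 3
  4 to go: {6,7,8,9} 3
  5 to go: {5,6,7,8,9} 3
  6 to go: {2,5,6,7,8,9} 3  {4,5,6,7,8,9} 3
  7 to go: {1,2,5,6,7,8,9} 3  {2,4,5,6,7,8,9} 6  {3,4,5,6,7,8,9} 3
  8 to go: {0,3,4,5,6,7,8,9} 3  {1,2,4,5,6,7,8,9} 9  {2,3,4,5,6,7,8,9} 9
  if 0:o drops first: 18 orders
  if 1:b drops first: 12 orders
heap linearizations: 30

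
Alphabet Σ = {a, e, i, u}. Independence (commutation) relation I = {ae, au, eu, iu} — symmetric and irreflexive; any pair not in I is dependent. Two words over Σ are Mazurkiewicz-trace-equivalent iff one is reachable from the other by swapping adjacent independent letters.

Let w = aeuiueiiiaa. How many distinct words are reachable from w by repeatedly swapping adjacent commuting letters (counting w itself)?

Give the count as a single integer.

piece 0:a — minimal
piece 1:e — minimal
piece 2:u — minimal
piece 3:i rests on {0:a, 1:e}
piece 4:u rests on {2:u}
piece 5:e rests on {3:i}
piece 6:i rests on {5:e}
piece 7:i rests on {6:i}
piece 8:i rests on {7:i}
piece 9:a rests on {8:i}
piece 10:a rests on {9:a}
minimal pieces: {0:a, 1:e, 2:u}
ways to finish when only these pieces remain (= sum over removing one remaining piece with nothing left below it):
  1 left: {4}→1  {10}→1
  2 left: {2,4}→1  {4,10}→2  {9,10}→1
  3 left: {2,4,10}→3  {4,9,10}→3  {8,9,10}→1
  4 left: {2,4,9,10}→6  {4,8,9,10}→4  {7,8,9,10}→1
  5 left: {2,4,8,9,10}→10  {4,7,8,9,10}→5  {6,7,8,9,10}→1
  6 left: {2,4,7,8,9,10}→15  {4,6,7,8,9,10}→6  {5,6,7,8,9,10}→1
  7 left: {2,4,6,7,8,9,10}→21  {3,5,6,7,8,9,10}→1  {4,5,6,7,8,9,10}→7
  8 left: {0,3,5,6,7,8,9,10}→1  {1,3,5,6,7,8,9,10}→1  {2,4,5,6,7,8,9,10}→28  {3,4,5,6,7,8,9,10}→8
  9 left: {0,1,3,5,6,7,8,9,10}→2  {0,3,4,5,6,7,8,9,10}→9  {1,3,4,5,6,7,8,9,10}→9  {2,3,4,5,6,7,8,9,10}→36
  placing 0:a first → 45 extensions
  placing 1:e first → 45 extensions
  placing 2:u first → 20 extensions
total linear extensions = 110

110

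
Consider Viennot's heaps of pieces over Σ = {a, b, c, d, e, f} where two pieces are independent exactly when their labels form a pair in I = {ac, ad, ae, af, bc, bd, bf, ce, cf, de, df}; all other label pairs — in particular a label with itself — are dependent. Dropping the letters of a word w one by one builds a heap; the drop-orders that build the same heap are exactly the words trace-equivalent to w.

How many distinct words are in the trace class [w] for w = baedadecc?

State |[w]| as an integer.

756

piece 0:b — minimal
piece 1:a rests on {0:b}
piece 2:e rests on {0:b}
piece 3:d — minimal
piece 4:a rests on {1:a}
piece 5:d rests on {3:d}
piece 6:e rests on {2:e}
piece 7:c rests on {5:d}
piece 8:c rests on {7:c}
minimal pieces: {0:b, 3:d}
ways to finish when only these pieces remain (= sum over removing one remaining piece with nothing left below it):
  1 left: {4}→1  {6}→1  {8}→1
  2 left: {1,4}→1  {2,6}→1  {4,6}→2  {4,8}→2  {6,8}→2  {7,8}→1
  3 left: {1,4,6}→3  {1,4,8}→3  {2,4,6}→3  {2,6,8}→3  {4,6,8}→6  {4,7,8}→3  {5,7,8}→1  {6,7,8}→3
  4 left: {1,2,4,6}→6  {1,4,6,8}→12  {1,4,7,8}→6  {2,4,6,8}→12  {2,6,7,8}→6  {3,5,7,8}→1  {4,5,7,8}→4  {4,6,7,8}→12  {5,6,7,8}→4
  5 left: {0,1,2,4,6}→6  {1,2,4,6,8}→30  {1,4,5,7,8}→10  {1,4,6,7,8}→30  {2,4,6,7,8}→30  {2,5,6,7,8}→10  {3,4,5,7,8}→5  {3,5,6,7,8}→5  {4,5,6,7,8}→20
  6 left: {0,1,2,4,6,8}→36  {1,2,4,6,7,8}→90  {1,3,4,5,7,8}→15  {1,4,5,6,7,8}→60  {2,3,5,6,7,8}→15  {2,4,5,6,7,8}→60  {3,4,5,6,7,8}→30
  7 left: {0,1,2,4,6,7,8}→126  {1,2,4,5,6,7,8}→210  {1,3,4,5,6,7,8}→105  {2,3,4,5,6,7,8}→105
  placing 0:b first → 420 extensions
  placing 3:d first → 336 extensions
total linear extensions = 756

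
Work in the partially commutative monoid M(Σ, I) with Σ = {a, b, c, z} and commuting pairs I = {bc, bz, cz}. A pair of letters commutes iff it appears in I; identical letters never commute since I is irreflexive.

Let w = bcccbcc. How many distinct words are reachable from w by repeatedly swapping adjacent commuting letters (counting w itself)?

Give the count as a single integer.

21

piece 0:b — minimal
piece 1:c — minimal
piece 2:c rests on {1:c}
piece 3:c rests on {2:c}
piece 4:b rests on {0:b}
piece 5:c rests on {3:c}
piece 6:c rests on {5:c}
minimal pieces: {0:b, 1:c}
ways to finish when only these pieces remain (= sum over removing one remaining piece with nothing left below it):
  1 left: {4}→1  {6}→1
  2 left: {0,4}→1  {4,6}→2  {5,6}→1
  3 left: {0,4,6}→3  {3,5,6}→1  {4,5,6}→3
  4 left: {0,4,5,6}→6  {2,3,5,6}→1  {3,4,5,6}→4
  5 left: {0,3,4,5,6}→10  {1,2,3,5,6}→1  {2,3,4,5,6}→5
  placing 0:b first → 6 extensions
  placing 1:c first → 15 extensions
total linear extensions = 21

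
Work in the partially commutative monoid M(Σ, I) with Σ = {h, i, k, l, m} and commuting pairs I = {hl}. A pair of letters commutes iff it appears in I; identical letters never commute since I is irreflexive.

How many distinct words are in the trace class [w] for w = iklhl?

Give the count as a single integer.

#0=i has no predecessor
#1=k depends on [0:i]
#2=l depends on [1:k]
#3=h depends on [1:k]
#4=l depends on [2:l]
sources: [0:i]
N(rest) = Σ N(rest − s) over sources s of rest; N(one piece) = 1:
  size 1 → [3]=1  [4]=1
  size 2 → [2,4]=1  [3,4]=2
  size 3 → [2,3,4]=3
  first=0(i) contributes 3

3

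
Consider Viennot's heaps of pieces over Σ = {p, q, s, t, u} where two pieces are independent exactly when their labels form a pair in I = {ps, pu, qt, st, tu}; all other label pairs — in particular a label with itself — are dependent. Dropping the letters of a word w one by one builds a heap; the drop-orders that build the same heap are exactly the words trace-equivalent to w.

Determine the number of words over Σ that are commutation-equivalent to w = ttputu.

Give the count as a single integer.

0(t) covers ∅
1(t) covers 0:t
2(p) covers 1:t
3(u) covers ∅
4(t) covers 2:p
5(u) covers 3:u
floor of heap: 0:t, 3:u
completions by unplaced set U, small U first (add the entries for U minus each lowest piece of U):
  |U|=1: {4}:1  {5}:1
  |U|=2: {2,4}:1  {3,5}:1  {4,5}:2
  |U|=3: {1,2,4}:1  {2,4,5}:3  {3,4,5}:3
  |U|=4: {0,1,2,4}:1  {1,2,4,5}:4  {2,3,4,5}:6
  start at 0(t): 10
  start at 3(u): 5
sum over floor = 15

15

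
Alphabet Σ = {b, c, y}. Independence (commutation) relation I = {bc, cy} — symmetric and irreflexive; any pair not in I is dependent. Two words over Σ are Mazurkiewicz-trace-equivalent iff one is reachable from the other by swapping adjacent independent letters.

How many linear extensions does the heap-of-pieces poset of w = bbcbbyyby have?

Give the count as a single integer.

9

0(b) covers ∅
1(b) covers 0:b
2(c) covers ∅
3(b) covers 1:b
4(b) covers 3:b
5(y) covers 4:b
6(y) covers 5:y
7(b) covers 6:y
8(y) covers 7:b
floor of heap: 0:b, 2:c
completions by unplaced set U, small U first (add the entries for U minus each lowest piece of U):
  |U|=1: {2}:1  {8}:1
  |U|=2: {2,8}:2  {7,8}:1
  |U|=3: {2,7,8}:3  {6,7,8}:1
  |U|=4: {2,6,7,8}:4  {5,6,7,8}:1
  |U|=5: {2,5,6,7,8}:5  {4,5,6,7,8}:1
  |U|=6: {2,4,5,6,7,8}:6  {3,4,5,6,7,8}:1
  |U|=7: {1,3,4,5,6,7,8}:1  {2,3,4,5,6,7,8}:7
  start at 0(b): 8
  start at 2(c): 1
sum over floor = 9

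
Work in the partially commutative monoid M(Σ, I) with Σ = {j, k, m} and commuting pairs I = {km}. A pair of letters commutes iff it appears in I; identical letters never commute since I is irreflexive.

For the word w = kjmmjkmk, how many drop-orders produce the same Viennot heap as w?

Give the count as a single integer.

drop 0:k onto floor
drop 1:j onto {0:k}
drop 2:m onto {1:j}
drop 3:m onto {2:m}
drop 4:j onto {3:m}
drop 5:k onto {4:j}
drop 6:m onto {4:j}
drop 7:k onto {5:k}
ground layer = {0:k}
drop-orders for the pieces not yet dropped (sum over which currently-grounded one goes next):
  1 to go: {6} 1  {7} 1
  2 to go: {5,7} 1  {6,7} 2
  3 to go: {5,6,7} 3
  4 to go: {4,5,6,7} 3
  5 to go: {3,4,5,6,7} 3
  6 to go: {2,3,4,5,6,7} 3
  if 0:k drops first: 3 orders

3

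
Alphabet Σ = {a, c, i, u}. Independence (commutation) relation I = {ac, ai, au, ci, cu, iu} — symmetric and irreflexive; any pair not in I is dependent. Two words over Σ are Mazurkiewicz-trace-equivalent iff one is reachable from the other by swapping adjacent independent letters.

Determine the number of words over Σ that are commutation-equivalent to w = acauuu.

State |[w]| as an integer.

60

#0=a has no predecessor
#1=c has no predecessor
#2=a depends on [0:a]
#3=u has no predecessor
#4=u depends on [3:u]
#5=u depends on [4:u]
sources: [0:a, 1:c, 3:u]
N(rest) = Σ N(rest − s) over sources s of rest; N(one piece) = 1:
  size 1 → [1]=1  [2]=1  [5]=1
  size 2 → [0,2]=1  [1,2]=2  [1,5]=2  [2,5]=2  [4,5]=1
  size 3 → [0,1,2]=3  [0,2,5]=3  [1,2,5]=6  [1,4,5]=3  [2,4,5]=3  [3,4,5]=1
  size 4 → [0,1,2,5]=12  [0,2,4,5]=6  [1,2,4,5]=12  [1,3,4,5]=4  [2,3,4,5]=4
  first=0(a) contributes 20
  first=1(c) contributes 10
  first=3(u) contributes 30
|[w]| = 60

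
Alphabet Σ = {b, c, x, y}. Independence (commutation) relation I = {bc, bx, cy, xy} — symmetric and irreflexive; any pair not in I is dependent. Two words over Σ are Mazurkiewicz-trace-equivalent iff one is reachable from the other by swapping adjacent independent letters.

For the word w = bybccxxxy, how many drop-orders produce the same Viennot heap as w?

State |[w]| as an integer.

#0=b has no predecessor
#1=y depends on [0:b]
#2=b depends on [1:y]
#3=c has no predecessor
#4=c depends on [3:c]
#5=x depends on [4:c]
#6=x depends on [5:x]
#7=x depends on [6:x]
#8=y depends on [2:b]
sources: [0:b, 3:c]
N(rest) = Σ N(rest − s) over sources s of rest; N(one piece) = 1:
  size 1 → [7]=1  [8]=1
  size 2 → [2,8]=1  [6,7]=1  [7,8]=2
  size 3 → [1,2,8]=1  [2,7,8]=3  [5,6,7]=1  [6,7,8]=3
  size 4 → [0,1,2,8]=1  [1,2,7,8]=4  [2,6,7,8]=6  [4,5,6,7]=1  [5,6,7,8]=4
  size 5 → [0,1,2,7,8]=5  [1,2,6,7,8]=10  [2,5,6,7,8]=10  [3,4,5,6,7]=1  [4,5,6,7,8]=5
  size 6 → [0,1,2,6,7,8]=15  [1,2,5,6,7,8]=20  [2,4,5,6,7,8]=15  [3,4,5,6,7,8]=6
  size 7 → [0,1,2,5,6,7,8]=35  [1,2,4,5,6,7,8]=35  [2,3,4,5,6,7,8]=21
  first=0(b) contributes 56
  first=3(c) contributes 70
|[w]| = 126

126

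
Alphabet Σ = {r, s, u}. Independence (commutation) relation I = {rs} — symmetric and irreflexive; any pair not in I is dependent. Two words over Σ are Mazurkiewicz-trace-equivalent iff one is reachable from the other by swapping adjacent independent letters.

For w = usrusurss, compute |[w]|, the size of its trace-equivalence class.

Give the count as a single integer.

drop 0:u onto floor
drop 1:s onto {0:u}
drop 2:r onto {0:u}
drop 3:u onto {1:s, 2:r}
drop 4:s onto {3:u}
drop 5:u onto {4:s}
drop 6:r onto {5:u}
drop 7:s onto {5:u}
drop 8:s onto {7:s}
ground layer = {0:u}
drop-orders for the pieces not yet dropped (sum over which currently-grounded one goes next):
  1 to go: {6} 1  {8} 1
  2 to go: {6,8} 2  {7,8} 1
  3 to go: {6,7,8} 3
  4 to go: {5,6,7,8} 3
  5 to go: {4,5,6,7,8} 3
  6 to go: {3,4,5,6,7,8} 3
  7 to go: {1,3,4,5,6,7,8} 3  {2,3,4,5,6,7,8} 3
  if 0:u drops first: 6 orders

6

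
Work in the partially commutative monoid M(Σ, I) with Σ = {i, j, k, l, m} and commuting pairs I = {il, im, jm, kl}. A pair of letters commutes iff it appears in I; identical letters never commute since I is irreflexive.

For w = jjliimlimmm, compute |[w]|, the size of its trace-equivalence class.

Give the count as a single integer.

84

0(j) covers ∅
1(j) covers 0:j
2(l) covers 1:j
3(i) covers 1:j
4(i) covers 3:i
5(m) covers 2:l
6(l) covers 5:m
7(i) covers 4:i
8(m) covers 6:l
9(m) covers 8:m
10(m) covers 9:m
floor of heap: 0:j
completions by unplaced set U, small U first (add the entries for U minus each lowest piece of U):
  |U|=1: {7}:1  {10}:1
  |U|=2: {4,7}:1  {7,10}:2  {9,10}:1
  |U|=3: {3,4,7}:1  {4,7,10}:3  {7,9,10}:3  {8,9,10}:1
  |U|=4: {3,4,7,10}:4  {4,7,9,10}:6  {6,8,9,10}:1  {7,8,9,10}:4
  |U|=5: {3,4,7,9,10}:10  {4,7,8,9,10}:10  {5,6,8,9,10}:1  {6,7,8,9,10}:5
  |U|=6: {2,5,6,8,9,10}:1  {3,4,7,8,9,10}:20  {4,6,7,8,9,10}:15  {5,6,7,8,9,10}:6
  |U|=7: {2,5,6,7,8,9,10}:7  {3,4,6,7,8,9,10}:35  {4,5,6,7,8,9,10}:21
  |U|=8: {2,4,5,6,7,8,9,10}:28  {3,4,5,6,7,8,9,10}:56
  |U|=9: {2,3,4,5,6,7,8,9,10}:84
  start at 0(j): 84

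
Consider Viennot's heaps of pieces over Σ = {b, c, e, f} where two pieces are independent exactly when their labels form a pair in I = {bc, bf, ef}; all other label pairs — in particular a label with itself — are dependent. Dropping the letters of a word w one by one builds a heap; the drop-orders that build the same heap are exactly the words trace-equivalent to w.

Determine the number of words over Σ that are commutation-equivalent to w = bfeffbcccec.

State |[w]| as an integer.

50

#0=b has no predecessor
#1=f has no predecessor
#2=e depends on [0:b]
#3=f depends on [1:f]
#4=f depends on [3:f]
#5=b depends on [2:e]
#6=c depends on [2:e, 4:f]
#7=c depends on [6:c]
#8=c depends on [7:c]
#9=e depends on [5:b, 8:c]
#10=c depends on [9:e]
sources: [0:b, 1:f]
N(rest) = Σ N(rest − s) over sources s of rest; N(one piece) = 1:
  size 1 → [10]=1
  size 2 → [9,10]=1
  size 3 → [5,9,10]=1  [8,9,10]=1
  size 4 → [5,8,9,10]=2  [7,8,9,10]=1
  size 5 → [5,7,8,9,10]=3  [6,7,8,9,10]=1
  size 6 → [4,6,7,8,9,10]=1  [5,6,7,8,9,10]=4
  size 7 → [2,5,6,7,8,9,10]=4  [3,4,6,7,8,9,10]=1  [4,5,6,7,8,9,10]=5
  size 8 → [0,2,5,6,7,8,9,10]=4  [1,3,4,6,7,8,9,10]=1  [2,4,5,6,7,8,9,10]=9  [3,4,5,6,7,8,9,10]=6
  size 9 → [0,2,4,5,6,7,8,9,10]=13  [1,3,4,5,6,7,8,9,10]=7  [2,3,4,5,6,7,8,9,10]=15
  first=0(b) contributes 22
  first=1(f) contributes 28
|[w]| = 50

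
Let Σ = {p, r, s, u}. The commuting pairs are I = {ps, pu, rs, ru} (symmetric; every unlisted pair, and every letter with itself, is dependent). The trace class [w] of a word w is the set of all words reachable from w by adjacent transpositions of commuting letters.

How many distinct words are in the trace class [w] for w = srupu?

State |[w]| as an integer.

piece 0:s — minimal
piece 1:r — minimal
piece 2:u rests on {0:s}
piece 3:p rests on {1:r}
piece 4:u rests on {2:u}
minimal pieces: {0:s, 1:r}
ways to finish when only these pieces remain (= sum over removing one remaining piece with nothing left below it):
  1 left: {3}→1  {4}→1
  2 left: {1,3}→1  {2,4}→1  {3,4}→2
  3 left: {0,2,4}→1  {1,3,4}→3  {2,3,4}→3
  placing 0:s first → 6 extensions
  placing 1:r first → 4 extensions
total linear extensions = 10

10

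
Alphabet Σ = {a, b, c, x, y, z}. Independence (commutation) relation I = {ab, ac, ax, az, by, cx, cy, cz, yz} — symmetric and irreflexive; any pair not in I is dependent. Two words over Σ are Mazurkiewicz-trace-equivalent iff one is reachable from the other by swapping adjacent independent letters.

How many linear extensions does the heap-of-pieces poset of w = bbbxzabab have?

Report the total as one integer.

piece 0:b — minimal
piece 1:b rests on {0:b}
piece 2:b rests on {1:b}
piece 3:x rests on {2:b}
piece 4:z rests on {3:x}
piece 5:a — minimal
piece 6:b rests on {4:z}
piece 7:a rests on {5:a}
piece 8:b rests on {6:b}
minimal pieces: {0:b, 5:a}
ways to finish when only these pieces remain (= sum over removing one remaining piece with nothing left below it):
  1 left: {7}→1  {8}→1
  2 left: {5,7}→1  {6,8}→1  {7,8}→2
  3 left: {4,6,8}→1  {5,7,8}→3  {6,7,8}→3
  4 left: {3,4,6,8}→1  {4,6,7,8}→4  {5,6,7,8}→6
  5 left: {2,3,4,6,8}→1  {3,4,6,7,8}→5  {4,5,6,7,8}→10
  6 left: {1,2,3,4,6,8}→1  {2,3,4,6,7,8}→6  {3,4,5,6,7,8}→15
  7 left: {0,1,2,3,4,6,8}→1  {1,2,3,4,6,7,8}→7  {2,3,4,5,6,7,8}→21
  placing 0:b first → 28 extensions
  placing 5:a first → 8 extensions
total linear extensions = 36

36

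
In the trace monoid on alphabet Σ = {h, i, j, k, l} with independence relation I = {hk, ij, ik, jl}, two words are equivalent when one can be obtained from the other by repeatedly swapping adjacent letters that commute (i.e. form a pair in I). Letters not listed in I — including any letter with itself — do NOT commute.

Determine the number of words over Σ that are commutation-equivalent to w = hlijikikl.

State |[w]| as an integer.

piece 0:h — minimal
piece 1:l rests on {0:h}
piece 2:i rests on {1:l}
piece 3:j rests on {0:h}
piece 4:i rests on {2:i}
piece 5:k rests on {1:l, 3:j}
piece 6:i rests on {4:i}
piece 7:k rests on {5:k}
piece 8:l rests on {6:i, 7:k}
minimal pieces: {0:h}
ways to finish when only these pieces remain (= sum over removing one remaining piece with nothing left below it):
  1 left: {8}→1
  2 left: {6,8}→1  {7,8}→1
  3 left: {4,6,8}→1  {5,7,8}→1  {6,7,8}→2
  4 left: {2,4,6,8}→1  {3,5,7,8}→1  {4,6,7,8}→3  {5,6,7,8}→3
  5 left: {2,4,6,7,8}→4  {3,5,6,7,8}→4  {4,5,6,7,8}→6
  6 left: {2,4,5,6,7,8}→10  {3,4,5,6,7,8}→10
  7 left: {1,2,4,5,6,7,8}→10  {2,3,4,5,6,7,8}→20
  placing 0:h first → 30 extensions

30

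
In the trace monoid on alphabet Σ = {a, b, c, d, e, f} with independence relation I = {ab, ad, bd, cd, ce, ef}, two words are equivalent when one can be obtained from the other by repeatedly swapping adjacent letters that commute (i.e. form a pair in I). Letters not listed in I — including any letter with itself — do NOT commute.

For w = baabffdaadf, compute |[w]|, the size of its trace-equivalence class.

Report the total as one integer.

36

piece 0:b — minimal
piece 1:a — minimal
piece 2:a rests on {1:a}
piece 3:b rests on {0:b}
piece 4:f rests on {2:a, 3:b}
piece 5:f rests on {4:f}
piece 6:d rests on {5:f}
piece 7:a rests on {5:f}
piece 8:a rests on {7:a}
piece 9:d rests on {6:d}
piece 10:f rests on {8:a, 9:d}
minimal pieces: {0:b, 1:a}
ways to finish when only these pieces remain (= sum over removing one remaining piece with nothing left below it):
  1 left: {10}→1
  2 left: {8,10}→1  {9,10}→1
  3 left: {6,9,10}→1  {7,8,10}→1  {8,9,10}→2
  4 left: {6,8,9,10}→3  {7,8,9,10}→3
  5 left: {6,7,8,9,10}→6
  6 left: {5,6,7,8,9,10}→6
  7 left: {4,5,6,7,8,9,10}→6
  8 left: {2,4,5,6,7,8,9,10}→6  {3,4,5,6,7,8,9,10}→6
  9 left: {0,3,4,5,6,7,8,9,10}→6  {1,2,4,5,6,7,8,9,10}→6  {2,3,4,5,6,7,8,9,10}→12
  placing 0:b first → 18 extensions
  placing 1:a first → 18 extensions
total linear extensions = 36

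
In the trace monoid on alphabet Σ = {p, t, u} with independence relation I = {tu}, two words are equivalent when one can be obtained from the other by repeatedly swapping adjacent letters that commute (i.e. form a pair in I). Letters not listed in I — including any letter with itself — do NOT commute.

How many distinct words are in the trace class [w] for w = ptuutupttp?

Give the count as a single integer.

0(p) covers ∅
1(t) covers 0:p
2(u) covers 0:p
3(u) covers 2:u
4(t) covers 1:t
5(u) covers 3:u
6(p) covers 4:t, 5:u
7(t) covers 6:p
8(t) covers 7:t
9(p) covers 8:t
floor of heap: 0:p
completions by unplaced set U, small U first (add the entries for U minus each lowest piece of U):
  |U|=1: {9}:1
  |U|=2: {8,9}:1
  |U|=3: {7,8,9}:1
  |U|=4: {6,7,8,9}:1
  |U|=5: {4,6,7,8,9}:1  {5,6,7,8,9}:1
  |U|=6: {1,4,6,7,8,9}:1  {3,5,6,7,8,9}:1  {4,5,6,7,8,9}:2
  |U|=7: {1,4,5,6,7,8,9}:3  {2,3,5,6,7,8,9}:1  {3,4,5,6,7,8,9}:3
  |U|=8: {1,3,4,5,6,7,8,9}:6  {2,3,4,5,6,7,8,9}:4
  start at 0(p): 10

10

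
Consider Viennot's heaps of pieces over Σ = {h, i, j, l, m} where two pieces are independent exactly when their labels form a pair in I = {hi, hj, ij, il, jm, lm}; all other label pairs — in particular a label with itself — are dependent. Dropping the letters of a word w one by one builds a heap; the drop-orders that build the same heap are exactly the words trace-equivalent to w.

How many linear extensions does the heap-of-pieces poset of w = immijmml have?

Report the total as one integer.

28

piece 0:i — minimal
piece 1:m rests on {0:i}
piece 2:m rests on {1:m}
piece 3:i rests on {2:m}
piece 4:j — minimal
piece 5:m rests on {3:i}
piece 6:m rests on {5:m}
piece 7:l rests on {4:j}
minimal pieces: {0:i, 4:j}
ways to finish when only these pieces remain (= sum over removing one remaining piece with nothing left below it):
  1 left: {6}→1  {7}→1
  2 left: {4,7}→1  {5,6}→1  {6,7}→2
  3 left: {3,5,6}→1  {4,6,7}→3  {5,6,7}→3
  4 left: {2,3,5,6}→1  {3,5,6,7}→4  {4,5,6,7}→6
  5 left: {1,2,3,5,6}→1  {2,3,5,6,7}→5  {3,4,5,6,7}→10
  6 left: {0,1,2,3,5,6}→1  {1,2,3,5,6,7}→6  {2,3,4,5,6,7}→15
  placing 0:i first → 21 extensions
  placing 4:j first → 7 extensions
total linear extensions = 28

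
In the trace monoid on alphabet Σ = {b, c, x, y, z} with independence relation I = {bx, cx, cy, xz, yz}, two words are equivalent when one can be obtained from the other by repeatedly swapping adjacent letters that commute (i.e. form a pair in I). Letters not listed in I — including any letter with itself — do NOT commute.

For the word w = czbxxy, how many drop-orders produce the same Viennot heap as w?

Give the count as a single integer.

piece 0:c — minimal
piece 1:z rests on {0:c}
piece 2:b rests on {1:z}
piece 3:x — minimal
piece 4:x rests on {3:x}
piece 5:y rests on {2:b, 4:x}
minimal pieces: {0:c, 3:x}
ways to finish when only these pieces remain (= sum over removing one remaining piece with nothing left below it):
  1 left: {5}→1
  2 left: {2,5}→1  {4,5}→1
  3 left: {1,2,5}→1  {2,4,5}→2  {3,4,5}→1
  4 left: {0,1,2,5}→1  {1,2,4,5}→3  {2,3,4,5}→3
  placing 0:c first → 6 extensions
  placing 3:x first → 4 extensions
total linear extensions = 10

10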